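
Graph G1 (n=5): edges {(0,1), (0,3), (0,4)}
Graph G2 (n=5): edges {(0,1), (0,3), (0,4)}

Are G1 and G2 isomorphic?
Yes, isomorphic

The graphs are isomorphic.
One valid mapping φ: V(G1) → V(G2): 0→0, 1→4, 2→2, 3→1, 4→3

Verify φ preserves adjacency — for each edge of G1, its image is an edge of G2:
  (0,1) → (φ(0),φ(1)) = (0,4) ∈ E(G2) ✓
  (0,3) → (φ(0),φ(3)) = (0,1) ∈ E(G2) ✓
  (0,4) → (φ(0),φ(4)) = (0,3) ∈ E(G2) ✓
All 3 edges of G1 map to edges of G2, and |E(G1)| = |E(G2)| = 3, so φ is a bijection on edges as well as vertices. Hence G1 ≅ G2.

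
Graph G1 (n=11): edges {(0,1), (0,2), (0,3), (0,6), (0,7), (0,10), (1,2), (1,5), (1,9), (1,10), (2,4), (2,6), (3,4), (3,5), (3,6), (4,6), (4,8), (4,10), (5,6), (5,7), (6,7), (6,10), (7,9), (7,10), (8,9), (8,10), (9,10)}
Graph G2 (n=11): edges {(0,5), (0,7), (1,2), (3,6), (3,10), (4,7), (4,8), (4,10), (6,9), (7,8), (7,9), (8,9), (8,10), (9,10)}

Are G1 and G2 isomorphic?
No, not isomorphic

The graphs are NOT isomorphic.

Degrees in G1: deg(0)=6, deg(1)=5, deg(2)=4, deg(3)=4, deg(4)=5, deg(5)=4, deg(6)=7, deg(7)=5, deg(8)=3, deg(9)=4, deg(10)=7.
Sorted degree sequence of G1: [7, 7, 6, 5, 5, 5, 4, 4, 4, 4, 3].
Degrees in G2: deg(0)=2, deg(1)=1, deg(2)=1, deg(3)=2, deg(4)=3, deg(5)=1, deg(6)=2, deg(7)=4, deg(8)=4, deg(9)=4, deg(10)=4.
Sorted degree sequence of G2: [4, 4, 4, 4, 3, 2, 2, 2, 1, 1, 1].
The (sorted) degree sequence is an isomorphism invariant, so since G1 and G2 have different degree sequences they cannot be isomorphic.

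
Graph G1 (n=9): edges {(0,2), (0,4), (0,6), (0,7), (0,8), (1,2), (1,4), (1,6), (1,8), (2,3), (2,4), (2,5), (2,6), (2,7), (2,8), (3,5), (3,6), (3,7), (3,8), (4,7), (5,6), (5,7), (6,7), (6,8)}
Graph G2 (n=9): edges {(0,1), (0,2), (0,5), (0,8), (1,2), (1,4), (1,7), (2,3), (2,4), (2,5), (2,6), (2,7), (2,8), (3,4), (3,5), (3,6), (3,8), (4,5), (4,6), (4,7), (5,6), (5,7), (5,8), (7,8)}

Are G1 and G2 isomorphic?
Yes, isomorphic

The graphs are isomorphic.
One valid mapping φ: V(G1) → V(G2): 0→7, 1→0, 2→2, 3→3, 4→1, 5→6, 6→5, 7→4, 8→8

Verify φ preserves adjacency — for each edge of G1, its image is an edge of G2:
  (0,2) → (φ(0),φ(2)) = (2,7) ∈ E(G2) ✓
  (0,4) → (φ(0),φ(4)) = (1,7) ∈ E(G2) ✓
  (0,6) → (φ(0),φ(6)) = (5,7) ∈ E(G2) ✓
  (0,7) → (φ(0),φ(7)) = (4,7) ∈ E(G2) ✓
  (0,8) → (φ(0),φ(8)) = (7,8) ∈ E(G2) ✓
  (1,2) → (φ(1),φ(2)) = (0,2) ∈ E(G2) ✓
  (1,4) → (φ(1),φ(4)) = (0,1) ∈ E(G2) ✓
  (1,6) → (φ(1),φ(6)) = (0,5) ∈ E(G2) ✓
  (1,8) → (φ(1),φ(8)) = (0,8) ∈ E(G2) ✓
  (2,3) → (φ(2),φ(3)) = (2,3) ∈ E(G2) ✓
  (2,4) → (φ(2),φ(4)) = (1,2) ∈ E(G2) ✓
  (2,5) → (φ(2),φ(5)) = (2,6) ∈ E(G2) ✓
  (2,6) → (φ(2),φ(6)) = (2,5) ∈ E(G2) ✓
  (2,7) → (φ(2),φ(7)) = (2,4) ∈ E(G2) ✓
  (2,8) → (φ(2),φ(8)) = (2,8) ∈ E(G2) ✓
  (3,5) → (φ(3),φ(5)) = (3,6) ∈ E(G2) ✓
  (3,6) → (φ(3),φ(6)) = (3,5) ∈ E(G2) ✓
  (3,7) → (φ(3),φ(7)) = (3,4) ∈ E(G2) ✓
  (3,8) → (φ(3),φ(8)) = (3,8) ∈ E(G2) ✓
  (4,7) → (φ(4),φ(7)) = (1,4) ∈ E(G2) ✓
  (5,6) → (φ(5),φ(6)) = (5,6) ∈ E(G2) ✓
  (5,7) → (φ(5),φ(7)) = (4,6) ∈ E(G2) ✓
  (6,7) → (φ(6),φ(7)) = (4,5) ∈ E(G2) ✓
  (6,8) → (φ(6),φ(8)) = (5,8) ∈ E(G2) ✓
All 24 edges of G1 map to edges of G2, and |E(G1)| = |E(G2)| = 24, so φ is a bijection on edges as well as vertices. Hence G1 ≅ G2.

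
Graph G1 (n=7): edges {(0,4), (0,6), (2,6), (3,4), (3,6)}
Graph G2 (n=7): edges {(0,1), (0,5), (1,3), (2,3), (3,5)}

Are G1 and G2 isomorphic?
Yes, isomorphic

The graphs are isomorphic.
One valid mapping φ: V(G1) → V(G2): 0→5, 1→6, 2→2, 3→1, 4→0, 5→4, 6→3

Verify φ preserves adjacency — for each edge of G1, its image is an edge of G2:
  (0,4) → (φ(0),φ(4)) = (0,5) ∈ E(G2) ✓
  (0,6) → (φ(0),φ(6)) = (3,5) ∈ E(G2) ✓
  (2,6) → (φ(2),φ(6)) = (2,3) ∈ E(G2) ✓
  (3,4) → (φ(3),φ(4)) = (0,1) ∈ E(G2) ✓
  (3,6) → (φ(3),φ(6)) = (1,3) ∈ E(G2) ✓
All 5 edges of G1 map to edges of G2, and |E(G1)| = |E(G2)| = 5, so φ is a bijection on edges as well as vertices. Hence G1 ≅ G2.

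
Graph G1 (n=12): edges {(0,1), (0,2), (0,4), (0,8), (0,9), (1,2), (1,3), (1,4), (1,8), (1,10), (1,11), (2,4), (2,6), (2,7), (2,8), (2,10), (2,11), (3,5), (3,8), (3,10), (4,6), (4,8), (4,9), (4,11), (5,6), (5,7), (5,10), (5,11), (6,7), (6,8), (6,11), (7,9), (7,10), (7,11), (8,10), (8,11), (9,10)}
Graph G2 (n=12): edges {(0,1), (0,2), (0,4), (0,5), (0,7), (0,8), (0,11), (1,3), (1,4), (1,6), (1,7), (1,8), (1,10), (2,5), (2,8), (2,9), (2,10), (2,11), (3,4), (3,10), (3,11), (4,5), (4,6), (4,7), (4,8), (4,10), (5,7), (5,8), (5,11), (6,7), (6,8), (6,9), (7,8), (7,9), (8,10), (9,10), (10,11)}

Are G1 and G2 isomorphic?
Yes, isomorphic

The graphs are isomorphic.
One valid mapping φ: V(G1) → V(G2): 0→6, 1→1, 2→8, 3→3, 4→7, 5→11, 6→5, 7→2, 8→4, 9→9, 10→10, 11→0

Verify φ preserves adjacency — for each edge of G1, its image is an edge of G2:
  (0,1) → (φ(0),φ(1)) = (1,6) ∈ E(G2) ✓
  (0,2) → (φ(0),φ(2)) = (6,8) ∈ E(G2) ✓
  (0,4) → (φ(0),φ(4)) = (6,7) ∈ E(G2) ✓
  (0,8) → (φ(0),φ(8)) = (4,6) ∈ E(G2) ✓
  (0,9) → (φ(0),φ(9)) = (6,9) ∈ E(G2) ✓
  (1,2) → (φ(1),φ(2)) = (1,8) ∈ E(G2) ✓
  (1,3) → (φ(1),φ(3)) = (1,3) ∈ E(G2) ✓
  (1,4) → (φ(1),φ(4)) = (1,7) ∈ E(G2) ✓
  (1,8) → (φ(1),φ(8)) = (1,4) ∈ E(G2) ✓
  (1,10) → (φ(1),φ(10)) = (1,10) ∈ E(G2) ✓
  (1,11) → (φ(1),φ(11)) = (0,1) ∈ E(G2) ✓
  (2,4) → (φ(2),φ(4)) = (7,8) ∈ E(G2) ✓
  (2,6) → (φ(2),φ(6)) = (5,8) ∈ E(G2) ✓
  (2,7) → (φ(2),φ(7)) = (2,8) ∈ E(G2) ✓
  (2,8) → (φ(2),φ(8)) = (4,8) ∈ E(G2) ✓
  (2,10) → (φ(2),φ(10)) = (8,10) ∈ E(G2) ✓
  (2,11) → (φ(2),φ(11)) = (0,8) ∈ E(G2) ✓
  (3,5) → (φ(3),φ(5)) = (3,11) ∈ E(G2) ✓
  (3,8) → (φ(3),φ(8)) = (3,4) ∈ E(G2) ✓
  (3,10) → (φ(3),φ(10)) = (3,10) ∈ E(G2) ✓
  (4,6) → (φ(4),φ(6)) = (5,7) ∈ E(G2) ✓
  (4,8) → (φ(4),φ(8)) = (4,7) ∈ E(G2) ✓
  (4,9) → (φ(4),φ(9)) = (7,9) ∈ E(G2) ✓
  (4,11) → (φ(4),φ(11)) = (0,7) ∈ E(G2) ✓
  (5,6) → (φ(5),φ(6)) = (5,11) ∈ E(G2) ✓
  (5,7) → (φ(5),φ(7)) = (2,11) ∈ E(G2) ✓
  (5,10) → (φ(5),φ(10)) = (10,11) ∈ E(G2) ✓
  (5,11) → (φ(5),φ(11)) = (0,11) ∈ E(G2) ✓
  (6,7) → (φ(6),φ(7)) = (2,5) ∈ E(G2) ✓
  (6,8) → (φ(6),φ(8)) = (4,5) ∈ E(G2) ✓
  (6,11) → (φ(6),φ(11)) = (0,5) ∈ E(G2) ✓
  (7,9) → (φ(7),φ(9)) = (2,9) ∈ E(G2) ✓
  (7,10) → (φ(7),φ(10)) = (2,10) ∈ E(G2) ✓
  (7,11) → (φ(7),φ(11)) = (0,2) ∈ E(G2) ✓
  (8,10) → (φ(8),φ(10)) = (4,10) ∈ E(G2) ✓
  (8,11) → (φ(8),φ(11)) = (0,4) ∈ E(G2) ✓
  (9,10) → (φ(9),φ(10)) = (9,10) ∈ E(G2) ✓
All 37 edges of G1 map to edges of G2, and |E(G1)| = |E(G2)| = 37, so φ is a bijection on edges as well as vertices. Hence G1 ≅ G2.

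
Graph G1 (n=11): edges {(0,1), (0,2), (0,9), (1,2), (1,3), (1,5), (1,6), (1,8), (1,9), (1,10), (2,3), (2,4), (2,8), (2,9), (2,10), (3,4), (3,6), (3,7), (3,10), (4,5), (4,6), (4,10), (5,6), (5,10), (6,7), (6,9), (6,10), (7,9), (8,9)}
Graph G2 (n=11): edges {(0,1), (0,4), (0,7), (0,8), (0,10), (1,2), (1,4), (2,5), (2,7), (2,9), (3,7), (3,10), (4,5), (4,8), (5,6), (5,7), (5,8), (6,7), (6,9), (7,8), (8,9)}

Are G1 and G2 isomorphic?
No, not isomorphic

The graphs are NOT isomorphic.

Counting triangles (3-cliques): G1 has 27, G2 has 7.
Triangle count is an isomorphism invariant, so differing triangle counts rule out isomorphism.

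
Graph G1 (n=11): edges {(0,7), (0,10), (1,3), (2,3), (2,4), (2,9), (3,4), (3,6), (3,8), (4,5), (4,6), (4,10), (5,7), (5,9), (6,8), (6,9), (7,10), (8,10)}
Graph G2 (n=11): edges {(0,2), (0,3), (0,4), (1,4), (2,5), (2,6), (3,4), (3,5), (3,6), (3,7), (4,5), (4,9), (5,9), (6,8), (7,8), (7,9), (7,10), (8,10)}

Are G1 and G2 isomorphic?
Yes, isomorphic

The graphs are isomorphic.
One valid mapping φ: V(G1) → V(G2): 0→10, 1→1, 2→0, 3→4, 4→3, 5→6, 6→5, 7→8, 8→9, 9→2, 10→7

Verify φ preserves adjacency — for each edge of G1, its image is an edge of G2:
  (0,7) → (φ(0),φ(7)) = (8,10) ∈ E(G2) ✓
  (0,10) → (φ(0),φ(10)) = (7,10) ∈ E(G2) ✓
  (1,3) → (φ(1),φ(3)) = (1,4) ∈ E(G2) ✓
  (2,3) → (φ(2),φ(3)) = (0,4) ∈ E(G2) ✓
  (2,4) → (φ(2),φ(4)) = (0,3) ∈ E(G2) ✓
  (2,9) → (φ(2),φ(9)) = (0,2) ∈ E(G2) ✓
  (3,4) → (φ(3),φ(4)) = (3,4) ∈ E(G2) ✓
  (3,6) → (φ(3),φ(6)) = (4,5) ∈ E(G2) ✓
  (3,8) → (φ(3),φ(8)) = (4,9) ∈ E(G2) ✓
  (4,5) → (φ(4),φ(5)) = (3,6) ∈ E(G2) ✓
  (4,6) → (φ(4),φ(6)) = (3,5) ∈ E(G2) ✓
  (4,10) → (φ(4),φ(10)) = (3,7) ∈ E(G2) ✓
  (5,7) → (φ(5),φ(7)) = (6,8) ∈ E(G2) ✓
  (5,9) → (φ(5),φ(9)) = (2,6) ∈ E(G2) ✓
  (6,8) → (φ(6),φ(8)) = (5,9) ∈ E(G2) ✓
  (6,9) → (φ(6),φ(9)) = (2,5) ∈ E(G2) ✓
  (7,10) → (φ(7),φ(10)) = (7,8) ∈ E(G2) ✓
  (8,10) → (φ(8),φ(10)) = (7,9) ∈ E(G2) ✓
All 18 edges of G1 map to edges of G2, and |E(G1)| = |E(G2)| = 18, so φ is a bijection on edges as well as vertices. Hence G1 ≅ G2.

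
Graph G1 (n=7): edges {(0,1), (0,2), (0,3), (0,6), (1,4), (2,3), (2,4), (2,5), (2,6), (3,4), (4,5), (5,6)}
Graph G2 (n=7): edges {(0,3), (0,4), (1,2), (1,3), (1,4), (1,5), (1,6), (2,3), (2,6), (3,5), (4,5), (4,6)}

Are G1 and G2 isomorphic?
Yes, isomorphic

The graphs are isomorphic.
One valid mapping φ: V(G1) → V(G2): 0→4, 1→0, 2→1, 3→5, 4→3, 5→2, 6→6

Verify φ preserves adjacency — for each edge of G1, its image is an edge of G2:
  (0,1) → (φ(0),φ(1)) = (0,4) ∈ E(G2) ✓
  (0,2) → (φ(0),φ(2)) = (1,4) ∈ E(G2) ✓
  (0,3) → (φ(0),φ(3)) = (4,5) ∈ E(G2) ✓
  (0,6) → (φ(0),φ(6)) = (4,6) ∈ E(G2) ✓
  (1,4) → (φ(1),φ(4)) = (0,3) ∈ E(G2) ✓
  (2,3) → (φ(2),φ(3)) = (1,5) ∈ E(G2) ✓
  (2,4) → (φ(2),φ(4)) = (1,3) ∈ E(G2) ✓
  (2,5) → (φ(2),φ(5)) = (1,2) ∈ E(G2) ✓
  (2,6) → (φ(2),φ(6)) = (1,6) ∈ E(G2) ✓
  (3,4) → (φ(3),φ(4)) = (3,5) ∈ E(G2) ✓
  (4,5) → (φ(4),φ(5)) = (2,3) ∈ E(G2) ✓
  (5,6) → (φ(5),φ(6)) = (2,6) ∈ E(G2) ✓
All 12 edges of G1 map to edges of G2, and |E(G1)| = |E(G2)| = 12, so φ is a bijection on edges as well as vertices. Hence G1 ≅ G2.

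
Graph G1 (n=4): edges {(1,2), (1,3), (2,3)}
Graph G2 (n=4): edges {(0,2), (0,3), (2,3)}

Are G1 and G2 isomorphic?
Yes, isomorphic

The graphs are isomorphic.
One valid mapping φ: V(G1) → V(G2): 0→1, 1→3, 2→0, 3→2

Verify φ preserves adjacency — for each edge of G1, its image is an edge of G2:
  (1,2) → (φ(1),φ(2)) = (0,3) ∈ E(G2) ✓
  (1,3) → (φ(1),φ(3)) = (2,3) ∈ E(G2) ✓
  (2,3) → (φ(2),φ(3)) = (0,2) ∈ E(G2) ✓
All 3 edges of G1 map to edges of G2, and |E(G1)| = |E(G2)| = 3, so φ is a bijection on edges as well as vertices. Hence G1 ≅ G2.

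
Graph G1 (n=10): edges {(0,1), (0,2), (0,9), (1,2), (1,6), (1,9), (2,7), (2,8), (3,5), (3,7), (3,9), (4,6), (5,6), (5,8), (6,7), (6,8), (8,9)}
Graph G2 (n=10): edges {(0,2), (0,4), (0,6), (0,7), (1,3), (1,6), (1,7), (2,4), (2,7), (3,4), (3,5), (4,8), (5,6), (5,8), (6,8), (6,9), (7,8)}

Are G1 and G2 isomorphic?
Yes, isomorphic

The graphs are isomorphic.
One valid mapping φ: V(G1) → V(G2): 0→2, 1→0, 2→7, 3→3, 4→9, 5→5, 6→6, 7→1, 8→8, 9→4

Verify φ preserves adjacency — for each edge of G1, its image is an edge of G2:
  (0,1) → (φ(0),φ(1)) = (0,2) ∈ E(G2) ✓
  (0,2) → (φ(0),φ(2)) = (2,7) ∈ E(G2) ✓
  (0,9) → (φ(0),φ(9)) = (2,4) ∈ E(G2) ✓
  (1,2) → (φ(1),φ(2)) = (0,7) ∈ E(G2) ✓
  (1,6) → (φ(1),φ(6)) = (0,6) ∈ E(G2) ✓
  (1,9) → (φ(1),φ(9)) = (0,4) ∈ E(G2) ✓
  (2,7) → (φ(2),φ(7)) = (1,7) ∈ E(G2) ✓
  (2,8) → (φ(2),φ(8)) = (7,8) ∈ E(G2) ✓
  (3,5) → (φ(3),φ(5)) = (3,5) ∈ E(G2) ✓
  (3,7) → (φ(3),φ(7)) = (1,3) ∈ E(G2) ✓
  (3,9) → (φ(3),φ(9)) = (3,4) ∈ E(G2) ✓
  (4,6) → (φ(4),φ(6)) = (6,9) ∈ E(G2) ✓
  (5,6) → (φ(5),φ(6)) = (5,6) ∈ E(G2) ✓
  (5,8) → (φ(5),φ(8)) = (5,8) ∈ E(G2) ✓
  (6,7) → (φ(6),φ(7)) = (1,6) ∈ E(G2) ✓
  (6,8) → (φ(6),φ(8)) = (6,8) ∈ E(G2) ✓
  (8,9) → (φ(8),φ(9)) = (4,8) ∈ E(G2) ✓
All 17 edges of G1 map to edges of G2, and |E(G1)| = |E(G2)| = 17, so φ is a bijection on edges as well as vertices. Hence G1 ≅ G2.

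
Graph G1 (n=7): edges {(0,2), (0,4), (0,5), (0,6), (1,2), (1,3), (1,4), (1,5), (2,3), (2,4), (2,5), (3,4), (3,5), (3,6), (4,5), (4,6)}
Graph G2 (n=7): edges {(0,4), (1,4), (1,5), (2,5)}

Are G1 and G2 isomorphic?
No, not isomorphic

The graphs are NOT isomorphic.

Connected components of G1: 1 component(s) with vertex sets [[0, 1, 2, 3, 4, 5, 6]], sizes [7].
Connected components of G2: 3 component(s) with vertex sets [[3], [6], [0, 1, 2, 4, 5]], sizes [1, 1, 5].
The number of connected components (and the multiset of component sizes) is an isomorphism invariant — an isomorphism maps each component of G1 bijectively onto a component of G2. Since G1 has 1 component(s) and G2 has 3, they cannot be isomorphic.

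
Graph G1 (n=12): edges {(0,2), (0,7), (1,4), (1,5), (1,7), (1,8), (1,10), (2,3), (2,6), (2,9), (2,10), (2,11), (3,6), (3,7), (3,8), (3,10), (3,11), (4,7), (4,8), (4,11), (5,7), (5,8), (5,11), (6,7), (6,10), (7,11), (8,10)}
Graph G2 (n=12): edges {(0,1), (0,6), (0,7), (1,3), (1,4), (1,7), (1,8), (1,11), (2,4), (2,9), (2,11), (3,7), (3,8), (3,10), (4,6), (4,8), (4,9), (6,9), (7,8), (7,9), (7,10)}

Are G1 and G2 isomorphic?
No, not isomorphic

The graphs are NOT isomorphic.

Connected components of G1: 1 component(s) with vertex sets [[0, 1, 2, 3, 4, 5, 6, 7, 8, 9, 10, 11]], sizes [12].
Connected components of G2: 2 component(s) with vertex sets [[5], [0, 1, 2, 3, 4, 6, 7, 8, 9, 10, 11]], sizes [1, 11].
The number of connected components (and the multiset of component sizes) is an isomorphism invariant — an isomorphism maps each component of G1 bijectively onto a component of G2. Since G1 has 1 component(s) and G2 has 2, they cannot be isomorphic.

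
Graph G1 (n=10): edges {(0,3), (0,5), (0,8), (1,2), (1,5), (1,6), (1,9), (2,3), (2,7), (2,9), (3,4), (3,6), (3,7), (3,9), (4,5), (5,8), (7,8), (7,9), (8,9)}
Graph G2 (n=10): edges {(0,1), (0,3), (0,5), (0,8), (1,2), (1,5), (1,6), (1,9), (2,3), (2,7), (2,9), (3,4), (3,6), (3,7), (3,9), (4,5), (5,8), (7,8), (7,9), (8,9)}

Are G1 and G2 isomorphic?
No, not isomorphic

The graphs are NOT isomorphic.

Counting edges: G1 has 19 edge(s); G2 has 20 edge(s).
Edge count is an isomorphism invariant (a bijection on vertices induces a bijection on edges), so differing edge counts rule out isomorphism.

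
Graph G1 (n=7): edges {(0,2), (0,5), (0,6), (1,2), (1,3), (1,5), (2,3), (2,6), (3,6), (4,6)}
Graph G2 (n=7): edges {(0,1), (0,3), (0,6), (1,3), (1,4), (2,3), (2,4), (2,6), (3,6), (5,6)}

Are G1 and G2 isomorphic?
Yes, isomorphic

The graphs are isomorphic.
One valid mapping φ: V(G1) → V(G2): 0→2, 1→1, 2→3, 3→0, 4→5, 5→4, 6→6

Verify φ preserves adjacency — for each edge of G1, its image is an edge of G2:
  (0,2) → (φ(0),φ(2)) = (2,3) ∈ E(G2) ✓
  (0,5) → (φ(0),φ(5)) = (2,4) ∈ E(G2) ✓
  (0,6) → (φ(0),φ(6)) = (2,6) ∈ E(G2) ✓
  (1,2) → (φ(1),φ(2)) = (1,3) ∈ E(G2) ✓
  (1,3) → (φ(1),φ(3)) = (0,1) ∈ E(G2) ✓
  (1,5) → (φ(1),φ(5)) = (1,4) ∈ E(G2) ✓
  (2,3) → (φ(2),φ(3)) = (0,3) ∈ E(G2) ✓
  (2,6) → (φ(2),φ(6)) = (3,6) ∈ E(G2) ✓
  (3,6) → (φ(3),φ(6)) = (0,6) ∈ E(G2) ✓
  (4,6) → (φ(4),φ(6)) = (5,6) ∈ E(G2) ✓
All 10 edges of G1 map to edges of G2, and |E(G1)| = |E(G2)| = 10, so φ is a bijection on edges as well as vertices. Hence G1 ≅ G2.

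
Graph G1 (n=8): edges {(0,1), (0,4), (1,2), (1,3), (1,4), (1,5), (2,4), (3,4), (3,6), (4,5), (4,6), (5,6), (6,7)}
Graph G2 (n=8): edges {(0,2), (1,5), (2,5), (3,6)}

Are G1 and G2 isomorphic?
No, not isomorphic

The graphs are NOT isomorphic.

Counting triangles (3-cliques): G1 has 6, G2 has 0.
Triangle count is an isomorphism invariant, so differing triangle counts rule out isomorphism.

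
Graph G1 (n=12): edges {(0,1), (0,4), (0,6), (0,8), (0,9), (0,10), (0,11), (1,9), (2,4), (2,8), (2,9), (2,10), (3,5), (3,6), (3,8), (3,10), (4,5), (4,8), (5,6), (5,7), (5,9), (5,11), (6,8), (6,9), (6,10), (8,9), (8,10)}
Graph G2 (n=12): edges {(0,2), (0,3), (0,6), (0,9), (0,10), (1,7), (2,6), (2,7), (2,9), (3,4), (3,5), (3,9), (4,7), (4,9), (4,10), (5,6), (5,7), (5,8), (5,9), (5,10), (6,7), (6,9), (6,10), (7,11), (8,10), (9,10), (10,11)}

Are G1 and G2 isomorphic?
Yes, isomorphic

The graphs are isomorphic.
One valid mapping φ: V(G1) → V(G2): 0→10, 1→8, 2→3, 3→2, 4→4, 5→7, 6→6, 7→1, 8→9, 9→5, 10→0, 11→11

Verify φ preserves adjacency — for each edge of G1, its image is an edge of G2:
  (0,1) → (φ(0),φ(1)) = (8,10) ∈ E(G2) ✓
  (0,4) → (φ(0),φ(4)) = (4,10) ∈ E(G2) ✓
  (0,6) → (φ(0),φ(6)) = (6,10) ∈ E(G2) ✓
  (0,8) → (φ(0),φ(8)) = (9,10) ∈ E(G2) ✓
  (0,9) → (φ(0),φ(9)) = (5,10) ∈ E(G2) ✓
  (0,10) → (φ(0),φ(10)) = (0,10) ∈ E(G2) ✓
  (0,11) → (φ(0),φ(11)) = (10,11) ∈ E(G2) ✓
  (1,9) → (φ(1),φ(9)) = (5,8) ∈ E(G2) ✓
  (2,4) → (φ(2),φ(4)) = (3,4) ∈ E(G2) ✓
  (2,8) → (φ(2),φ(8)) = (3,9) ∈ E(G2) ✓
  (2,9) → (φ(2),φ(9)) = (3,5) ∈ E(G2) ✓
  (2,10) → (φ(2),φ(10)) = (0,3) ∈ E(G2) ✓
  (3,5) → (φ(3),φ(5)) = (2,7) ∈ E(G2) ✓
  (3,6) → (φ(3),φ(6)) = (2,6) ∈ E(G2) ✓
  (3,8) → (φ(3),φ(8)) = (2,9) ∈ E(G2) ✓
  (3,10) → (φ(3),φ(10)) = (0,2) ∈ E(G2) ✓
  (4,5) → (φ(4),φ(5)) = (4,7) ∈ E(G2) ✓
  (4,8) → (φ(4),φ(8)) = (4,9) ∈ E(G2) ✓
  (5,6) → (φ(5),φ(6)) = (6,7) ∈ E(G2) ✓
  (5,7) → (φ(5),φ(7)) = (1,7) ∈ E(G2) ✓
  (5,9) → (φ(5),φ(9)) = (5,7) ∈ E(G2) ✓
  (5,11) → (φ(5),φ(11)) = (7,11) ∈ E(G2) ✓
  (6,8) → (φ(6),φ(8)) = (6,9) ∈ E(G2) ✓
  (6,9) → (φ(6),φ(9)) = (5,6) ∈ E(G2) ✓
  (6,10) → (φ(6),φ(10)) = (0,6) ∈ E(G2) ✓
  (8,9) → (φ(8),φ(9)) = (5,9) ∈ E(G2) ✓
  (8,10) → (φ(8),φ(10)) = (0,9) ∈ E(G2) ✓
All 27 edges of G1 map to edges of G2, and |E(G1)| = |E(G2)| = 27, so φ is a bijection on edges as well as vertices. Hence G1 ≅ G2.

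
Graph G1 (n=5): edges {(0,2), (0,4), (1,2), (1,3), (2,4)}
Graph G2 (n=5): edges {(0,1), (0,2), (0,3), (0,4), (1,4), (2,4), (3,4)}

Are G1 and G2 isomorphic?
No, not isomorphic

The graphs are NOT isomorphic.

Counting triangles (3-cliques): G1 has 1, G2 has 3.
Triangle count is an isomorphism invariant, so differing triangle counts rule out isomorphism.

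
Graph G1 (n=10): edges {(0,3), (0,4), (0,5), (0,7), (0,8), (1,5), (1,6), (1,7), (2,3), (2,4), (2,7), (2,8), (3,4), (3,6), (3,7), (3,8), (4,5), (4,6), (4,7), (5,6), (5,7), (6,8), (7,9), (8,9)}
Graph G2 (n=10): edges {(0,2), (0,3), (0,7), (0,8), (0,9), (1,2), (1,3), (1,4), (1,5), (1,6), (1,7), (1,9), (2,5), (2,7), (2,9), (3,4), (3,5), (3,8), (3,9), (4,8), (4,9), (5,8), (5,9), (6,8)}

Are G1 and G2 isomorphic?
Yes, isomorphic

The graphs are isomorphic.
One valid mapping φ: V(G1) → V(G2): 0→5, 1→7, 2→4, 3→3, 4→9, 5→2, 6→0, 7→1, 8→8, 9→6

Verify φ preserves adjacency — for each edge of G1, its image is an edge of G2:
  (0,3) → (φ(0),φ(3)) = (3,5) ∈ E(G2) ✓
  (0,4) → (φ(0),φ(4)) = (5,9) ∈ E(G2) ✓
  (0,5) → (φ(0),φ(5)) = (2,5) ∈ E(G2) ✓
  (0,7) → (φ(0),φ(7)) = (1,5) ∈ E(G2) ✓
  (0,8) → (φ(0),φ(8)) = (5,8) ∈ E(G2) ✓
  (1,5) → (φ(1),φ(5)) = (2,7) ∈ E(G2) ✓
  (1,6) → (φ(1),φ(6)) = (0,7) ∈ E(G2) ✓
  (1,7) → (φ(1),φ(7)) = (1,7) ∈ E(G2) ✓
  (2,3) → (φ(2),φ(3)) = (3,4) ∈ E(G2) ✓
  (2,4) → (φ(2),φ(4)) = (4,9) ∈ E(G2) ✓
  (2,7) → (φ(2),φ(7)) = (1,4) ∈ E(G2) ✓
  (2,8) → (φ(2),φ(8)) = (4,8) ∈ E(G2) ✓
  (3,4) → (φ(3),φ(4)) = (3,9) ∈ E(G2) ✓
  (3,6) → (φ(3),φ(6)) = (0,3) ∈ E(G2) ✓
  (3,7) → (φ(3),φ(7)) = (1,3) ∈ E(G2) ✓
  (3,8) → (φ(3),φ(8)) = (3,8) ∈ E(G2) ✓
  (4,5) → (φ(4),φ(5)) = (2,9) ∈ E(G2) ✓
  (4,6) → (φ(4),φ(6)) = (0,9) ∈ E(G2) ✓
  (4,7) → (φ(4),φ(7)) = (1,9) ∈ E(G2) ✓
  (5,6) → (φ(5),φ(6)) = (0,2) ∈ E(G2) ✓
  (5,7) → (φ(5),φ(7)) = (1,2) ∈ E(G2) ✓
  (6,8) → (φ(6),φ(8)) = (0,8) ∈ E(G2) ✓
  (7,9) → (φ(7),φ(9)) = (1,6) ∈ E(G2) ✓
  (8,9) → (φ(8),φ(9)) = (6,8) ∈ E(G2) ✓
All 24 edges of G1 map to edges of G2, and |E(G1)| = |E(G2)| = 24, so φ is a bijection on edges as well as vertices. Hence G1 ≅ G2.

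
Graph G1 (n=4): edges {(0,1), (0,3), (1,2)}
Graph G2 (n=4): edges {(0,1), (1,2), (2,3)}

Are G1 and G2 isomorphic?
Yes, isomorphic

The graphs are isomorphic.
One valid mapping φ: V(G1) → V(G2): 0→2, 1→1, 2→0, 3→3

Verify φ preserves adjacency — for each edge of G1, its image is an edge of G2:
  (0,1) → (φ(0),φ(1)) = (1,2) ∈ E(G2) ✓
  (0,3) → (φ(0),φ(3)) = (2,3) ∈ E(G2) ✓
  (1,2) → (φ(1),φ(2)) = (0,1) ∈ E(G2) ✓
All 3 edges of G1 map to edges of G2, and |E(G1)| = |E(G2)| = 3, so φ is a bijection on edges as well as vertices. Hence G1 ≅ G2.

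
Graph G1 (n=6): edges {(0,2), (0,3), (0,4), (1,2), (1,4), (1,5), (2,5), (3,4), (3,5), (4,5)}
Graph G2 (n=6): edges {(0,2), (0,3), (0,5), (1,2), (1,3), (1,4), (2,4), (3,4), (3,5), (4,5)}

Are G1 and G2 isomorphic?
Yes, isomorphic

The graphs are isomorphic.
One valid mapping φ: V(G1) → V(G2): 0→2, 1→5, 2→0, 3→1, 4→4, 5→3

Verify φ preserves adjacency — for each edge of G1, its image is an edge of G2:
  (0,2) → (φ(0),φ(2)) = (0,2) ∈ E(G2) ✓
  (0,3) → (φ(0),φ(3)) = (1,2) ∈ E(G2) ✓
  (0,4) → (φ(0),φ(4)) = (2,4) ∈ E(G2) ✓
  (1,2) → (φ(1),φ(2)) = (0,5) ∈ E(G2) ✓
  (1,4) → (φ(1),φ(4)) = (4,5) ∈ E(G2) ✓
  (1,5) → (φ(1),φ(5)) = (3,5) ∈ E(G2) ✓
  (2,5) → (φ(2),φ(5)) = (0,3) ∈ E(G2) ✓
  (3,4) → (φ(3),φ(4)) = (1,4) ∈ E(G2) ✓
  (3,5) → (φ(3),φ(5)) = (1,3) ∈ E(G2) ✓
  (4,5) → (φ(4),φ(5)) = (3,4) ∈ E(G2) ✓
All 10 edges of G1 map to edges of G2, and |E(G1)| = |E(G2)| = 10, so φ is a bijection on edges as well as vertices. Hence G1 ≅ G2.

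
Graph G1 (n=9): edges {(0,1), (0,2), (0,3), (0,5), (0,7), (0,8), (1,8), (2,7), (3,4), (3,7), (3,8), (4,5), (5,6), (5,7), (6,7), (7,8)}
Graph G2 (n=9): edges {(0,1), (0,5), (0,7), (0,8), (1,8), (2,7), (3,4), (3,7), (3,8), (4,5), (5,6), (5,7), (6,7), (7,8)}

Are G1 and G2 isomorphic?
No, not isomorphic

The graphs are NOT isomorphic.

Counting edges: G1 has 16 edge(s); G2 has 14 edge(s).
Edge count is an isomorphism invariant (a bijection on vertices induces a bijection on edges), so differing edge counts rule out isomorphism.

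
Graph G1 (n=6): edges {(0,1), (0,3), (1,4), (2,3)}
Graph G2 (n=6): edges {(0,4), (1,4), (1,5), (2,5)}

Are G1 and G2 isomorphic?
Yes, isomorphic

The graphs are isomorphic.
One valid mapping φ: V(G1) → V(G2): 0→1, 1→4, 2→2, 3→5, 4→0, 5→3

Verify φ preserves adjacency — for each edge of G1, its image is an edge of G2:
  (0,1) → (φ(0),φ(1)) = (1,4) ∈ E(G2) ✓
  (0,3) → (φ(0),φ(3)) = (1,5) ∈ E(G2) ✓
  (1,4) → (φ(1),φ(4)) = (0,4) ∈ E(G2) ✓
  (2,3) → (φ(2),φ(3)) = (2,5) ∈ E(G2) ✓
All 4 edges of G1 map to edges of G2, and |E(G1)| = |E(G2)| = 4, so φ is a bijection on edges as well as vertices. Hence G1 ≅ G2.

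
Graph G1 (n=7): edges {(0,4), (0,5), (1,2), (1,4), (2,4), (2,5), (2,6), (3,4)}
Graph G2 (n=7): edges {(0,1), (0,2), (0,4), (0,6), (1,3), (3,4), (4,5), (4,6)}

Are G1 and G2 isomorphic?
Yes, isomorphic

The graphs are isomorphic.
One valid mapping φ: V(G1) → V(G2): 0→3, 1→6, 2→0, 3→5, 4→4, 5→1, 6→2

Verify φ preserves adjacency — for each edge of G1, its image is an edge of G2:
  (0,4) → (φ(0),φ(4)) = (3,4) ∈ E(G2) ✓
  (0,5) → (φ(0),φ(5)) = (1,3) ∈ E(G2) ✓
  (1,2) → (φ(1),φ(2)) = (0,6) ∈ E(G2) ✓
  (1,4) → (φ(1),φ(4)) = (4,6) ∈ E(G2) ✓
  (2,4) → (φ(2),φ(4)) = (0,4) ∈ E(G2) ✓
  (2,5) → (φ(2),φ(5)) = (0,1) ∈ E(G2) ✓
  (2,6) → (φ(2),φ(6)) = (0,2) ∈ E(G2) ✓
  (3,4) → (φ(3),φ(4)) = (4,5) ∈ E(G2) ✓
All 8 edges of G1 map to edges of G2, and |E(G1)| = |E(G2)| = 8, so φ is a bijection on edges as well as vertices. Hence G1 ≅ G2.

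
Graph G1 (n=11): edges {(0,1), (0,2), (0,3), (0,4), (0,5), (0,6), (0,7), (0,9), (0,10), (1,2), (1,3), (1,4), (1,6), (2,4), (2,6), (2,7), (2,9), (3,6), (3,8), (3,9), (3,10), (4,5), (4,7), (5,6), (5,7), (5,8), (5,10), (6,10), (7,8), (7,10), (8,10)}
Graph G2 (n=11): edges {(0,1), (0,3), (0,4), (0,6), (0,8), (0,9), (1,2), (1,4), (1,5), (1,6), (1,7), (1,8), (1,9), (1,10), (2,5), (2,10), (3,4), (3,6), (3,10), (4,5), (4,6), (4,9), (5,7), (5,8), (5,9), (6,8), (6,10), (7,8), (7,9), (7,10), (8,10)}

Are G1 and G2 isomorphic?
Yes, isomorphic

The graphs are isomorphic.
One valid mapping φ: V(G1) → V(G2): 0→1, 1→7, 2→5, 3→10, 4→9, 5→0, 6→8, 7→4, 8→3, 9→2, 10→6

Verify φ preserves adjacency — for each edge of G1, its image is an edge of G2:
  (0,1) → (φ(0),φ(1)) = (1,7) ∈ E(G2) ✓
  (0,2) → (φ(0),φ(2)) = (1,5) ∈ E(G2) ✓
  (0,3) → (φ(0),φ(3)) = (1,10) ∈ E(G2) ✓
  (0,4) → (φ(0),φ(4)) = (1,9) ∈ E(G2) ✓
  (0,5) → (φ(0),φ(5)) = (0,1) ∈ E(G2) ✓
  (0,6) → (φ(0),φ(6)) = (1,8) ∈ E(G2) ✓
  (0,7) → (φ(0),φ(7)) = (1,4) ∈ E(G2) ✓
  (0,9) → (φ(0),φ(9)) = (1,2) ∈ E(G2) ✓
  (0,10) → (φ(0),φ(10)) = (1,6) ∈ E(G2) ✓
  (1,2) → (φ(1),φ(2)) = (5,7) ∈ E(G2) ✓
  (1,3) → (φ(1),φ(3)) = (7,10) ∈ E(G2) ✓
  (1,4) → (φ(1),φ(4)) = (7,9) ∈ E(G2) ✓
  (1,6) → (φ(1),φ(6)) = (7,8) ∈ E(G2) ✓
  (2,4) → (φ(2),φ(4)) = (5,9) ∈ E(G2) ✓
  (2,6) → (φ(2),φ(6)) = (5,8) ∈ E(G2) ✓
  (2,7) → (φ(2),φ(7)) = (4,5) ∈ E(G2) ✓
  (2,9) → (φ(2),φ(9)) = (2,5) ∈ E(G2) ✓
  (3,6) → (φ(3),φ(6)) = (8,10) ∈ E(G2) ✓
  (3,8) → (φ(3),φ(8)) = (3,10) ∈ E(G2) ✓
  (3,9) → (φ(3),φ(9)) = (2,10) ∈ E(G2) ✓
  (3,10) → (φ(3),φ(10)) = (6,10) ∈ E(G2) ✓
  (4,5) → (φ(4),φ(5)) = (0,9) ∈ E(G2) ✓
  (4,7) → (φ(4),φ(7)) = (4,9) ∈ E(G2) ✓
  (5,6) → (φ(5),φ(6)) = (0,8) ∈ E(G2) ✓
  (5,7) → (φ(5),φ(7)) = (0,4) ∈ E(G2) ✓
  (5,8) → (φ(5),φ(8)) = (0,3) ∈ E(G2) ✓
  (5,10) → (φ(5),φ(10)) = (0,6) ∈ E(G2) ✓
  (6,10) → (φ(6),φ(10)) = (6,8) ∈ E(G2) ✓
  (7,8) → (φ(7),φ(8)) = (3,4) ∈ E(G2) ✓
  (7,10) → (φ(7),φ(10)) = (4,6) ∈ E(G2) ✓
  (8,10) → (φ(8),φ(10)) = (3,6) ∈ E(G2) ✓
All 31 edges of G1 map to edges of G2, and |E(G1)| = |E(G2)| = 31, so φ is a bijection on edges as well as vertices. Hence G1 ≅ G2.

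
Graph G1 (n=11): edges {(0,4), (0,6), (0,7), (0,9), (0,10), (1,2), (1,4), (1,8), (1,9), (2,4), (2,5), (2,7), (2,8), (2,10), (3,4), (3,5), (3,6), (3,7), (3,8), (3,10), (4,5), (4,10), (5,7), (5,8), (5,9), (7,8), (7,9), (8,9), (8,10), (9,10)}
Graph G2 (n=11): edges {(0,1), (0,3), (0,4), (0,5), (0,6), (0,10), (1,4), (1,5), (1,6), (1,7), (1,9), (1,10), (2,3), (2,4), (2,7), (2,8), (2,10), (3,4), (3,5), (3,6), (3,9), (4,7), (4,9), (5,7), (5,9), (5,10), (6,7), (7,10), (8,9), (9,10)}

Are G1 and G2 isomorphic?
Yes, isomorphic

The graphs are isomorphic.
One valid mapping φ: V(G1) → V(G2): 0→2, 1→6, 2→0, 3→9, 4→3, 5→5, 6→8, 7→10, 8→1, 9→7, 10→4

Verify φ preserves adjacency — for each edge of G1, its image is an edge of G2:
  (0,4) → (φ(0),φ(4)) = (2,3) ∈ E(G2) ✓
  (0,6) → (φ(0),φ(6)) = (2,8) ∈ E(G2) ✓
  (0,7) → (φ(0),φ(7)) = (2,10) ∈ E(G2) ✓
  (0,9) → (φ(0),φ(9)) = (2,7) ∈ E(G2) ✓
  (0,10) → (φ(0),φ(10)) = (2,4) ∈ E(G2) ✓
  (1,2) → (φ(1),φ(2)) = (0,6) ∈ E(G2) ✓
  (1,4) → (φ(1),φ(4)) = (3,6) ∈ E(G2) ✓
  (1,8) → (φ(1),φ(8)) = (1,6) ∈ E(G2) ✓
  (1,9) → (φ(1),φ(9)) = (6,7) ∈ E(G2) ✓
  (2,4) → (φ(2),φ(4)) = (0,3) ∈ E(G2) ✓
  (2,5) → (φ(2),φ(5)) = (0,5) ∈ E(G2) ✓
  (2,7) → (φ(2),φ(7)) = (0,10) ∈ E(G2) ✓
  (2,8) → (φ(2),φ(8)) = (0,1) ∈ E(G2) ✓
  (2,10) → (φ(2),φ(10)) = (0,4) ∈ E(G2) ✓
  (3,4) → (φ(3),φ(4)) = (3,9) ∈ E(G2) ✓
  (3,5) → (φ(3),φ(5)) = (5,9) ∈ E(G2) ✓
  (3,6) → (φ(3),φ(6)) = (8,9) ∈ E(G2) ✓
  (3,7) → (φ(3),φ(7)) = (9,10) ∈ E(G2) ✓
  (3,8) → (φ(3),φ(8)) = (1,9) ∈ E(G2) ✓
  (3,10) → (φ(3),φ(10)) = (4,9) ∈ E(G2) ✓
  (4,5) → (φ(4),φ(5)) = (3,5) ∈ E(G2) ✓
  (4,10) → (φ(4),φ(10)) = (3,4) ∈ E(G2) ✓
  (5,7) → (φ(5),φ(7)) = (5,10) ∈ E(G2) ✓
  (5,8) → (φ(5),φ(8)) = (1,5) ∈ E(G2) ✓
  (5,9) → (φ(5),φ(9)) = (5,7) ∈ E(G2) ✓
  (7,8) → (φ(7),φ(8)) = (1,10) ∈ E(G2) ✓
  (7,9) → (φ(7),φ(9)) = (7,10) ∈ E(G2) ✓
  (8,9) → (φ(8),φ(9)) = (1,7) ∈ E(G2) ✓
  (8,10) → (φ(8),φ(10)) = (1,4) ∈ E(G2) ✓
  (9,10) → (φ(9),φ(10)) = (4,7) ∈ E(G2) ✓
All 30 edges of G1 map to edges of G2, and |E(G1)| = |E(G2)| = 30, so φ is a bijection on edges as well as vertices. Hence G1 ≅ G2.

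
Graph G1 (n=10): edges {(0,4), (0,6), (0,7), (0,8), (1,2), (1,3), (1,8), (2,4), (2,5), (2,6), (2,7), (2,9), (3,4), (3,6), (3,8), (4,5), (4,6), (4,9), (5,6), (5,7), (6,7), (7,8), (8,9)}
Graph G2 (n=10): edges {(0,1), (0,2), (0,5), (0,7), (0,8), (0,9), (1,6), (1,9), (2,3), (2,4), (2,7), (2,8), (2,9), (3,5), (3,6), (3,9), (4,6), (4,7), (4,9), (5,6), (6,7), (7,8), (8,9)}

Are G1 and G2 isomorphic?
Yes, isomorphic

The graphs are isomorphic.
One valid mapping φ: V(G1) → V(G2): 0→4, 1→5, 2→0, 3→3, 4→9, 5→8, 6→2, 7→7, 8→6, 9→1

Verify φ preserves adjacency — for each edge of G1, its image is an edge of G2:
  (0,4) → (φ(0),φ(4)) = (4,9) ∈ E(G2) ✓
  (0,6) → (φ(0),φ(6)) = (2,4) ∈ E(G2) ✓
  (0,7) → (φ(0),φ(7)) = (4,7) ∈ E(G2) ✓
  (0,8) → (φ(0),φ(8)) = (4,6) ∈ E(G2) ✓
  (1,2) → (φ(1),φ(2)) = (0,5) ∈ E(G2) ✓
  (1,3) → (φ(1),φ(3)) = (3,5) ∈ E(G2) ✓
  (1,8) → (φ(1),φ(8)) = (5,6) ∈ E(G2) ✓
  (2,4) → (φ(2),φ(4)) = (0,9) ∈ E(G2) ✓
  (2,5) → (φ(2),φ(5)) = (0,8) ∈ E(G2) ✓
  (2,6) → (φ(2),φ(6)) = (0,2) ∈ E(G2) ✓
  (2,7) → (φ(2),φ(7)) = (0,7) ∈ E(G2) ✓
  (2,9) → (φ(2),φ(9)) = (0,1) ∈ E(G2) ✓
  (3,4) → (φ(3),φ(4)) = (3,9) ∈ E(G2) ✓
  (3,6) → (φ(3),φ(6)) = (2,3) ∈ E(G2) ✓
  (3,8) → (φ(3),φ(8)) = (3,6) ∈ E(G2) ✓
  (4,5) → (φ(4),φ(5)) = (8,9) ∈ E(G2) ✓
  (4,6) → (φ(4),φ(6)) = (2,9) ∈ E(G2) ✓
  (4,9) → (φ(4),φ(9)) = (1,9) ∈ E(G2) ✓
  (5,6) → (φ(5),φ(6)) = (2,8) ∈ E(G2) ✓
  (5,7) → (φ(5),φ(7)) = (7,8) ∈ E(G2) ✓
  (6,7) → (φ(6),φ(7)) = (2,7) ∈ E(G2) ✓
  (7,8) → (φ(7),φ(8)) = (6,7) ∈ E(G2) ✓
  (8,9) → (φ(8),φ(9)) = (1,6) ∈ E(G2) ✓
All 23 edges of G1 map to edges of G2, and |E(G1)| = |E(G2)| = 23, so φ is a bijection on edges as well as vertices. Hence G1 ≅ G2.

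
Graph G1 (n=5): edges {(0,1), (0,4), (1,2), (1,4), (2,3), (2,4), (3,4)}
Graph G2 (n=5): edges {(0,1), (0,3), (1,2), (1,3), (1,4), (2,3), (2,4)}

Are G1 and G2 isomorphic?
Yes, isomorphic

The graphs are isomorphic.
One valid mapping φ: V(G1) → V(G2): 0→4, 1→2, 2→3, 3→0, 4→1

Verify φ preserves adjacency — for each edge of G1, its image is an edge of G2:
  (0,1) → (φ(0),φ(1)) = (2,4) ∈ E(G2) ✓
  (0,4) → (φ(0),φ(4)) = (1,4) ∈ E(G2) ✓
  (1,2) → (φ(1),φ(2)) = (2,3) ∈ E(G2) ✓
  (1,4) → (φ(1),φ(4)) = (1,2) ∈ E(G2) ✓
  (2,3) → (φ(2),φ(3)) = (0,3) ∈ E(G2) ✓
  (2,4) → (φ(2),φ(4)) = (1,3) ∈ E(G2) ✓
  (3,4) → (φ(3),φ(4)) = (0,1) ∈ E(G2) ✓
All 7 edges of G1 map to edges of G2, and |E(G1)| = |E(G2)| = 7, so φ is a bijection on edges as well as vertices. Hence G1 ≅ G2.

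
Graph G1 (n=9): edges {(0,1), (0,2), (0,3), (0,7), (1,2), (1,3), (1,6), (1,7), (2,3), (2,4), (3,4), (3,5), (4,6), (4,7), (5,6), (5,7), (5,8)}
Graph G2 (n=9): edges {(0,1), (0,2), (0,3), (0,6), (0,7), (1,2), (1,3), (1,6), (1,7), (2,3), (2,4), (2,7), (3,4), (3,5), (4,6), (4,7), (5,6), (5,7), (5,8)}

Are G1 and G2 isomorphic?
No, not isomorphic

The graphs are NOT isomorphic.

Counting edges: G1 has 17 edge(s); G2 has 19 edge(s).
Edge count is an isomorphism invariant (a bijection on vertices induces a bijection on edges), so differing edge counts rule out isomorphism.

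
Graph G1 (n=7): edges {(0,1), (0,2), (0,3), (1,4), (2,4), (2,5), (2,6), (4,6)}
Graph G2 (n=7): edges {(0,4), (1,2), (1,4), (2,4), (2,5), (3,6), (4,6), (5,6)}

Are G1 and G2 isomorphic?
Yes, isomorphic

The graphs are isomorphic.
One valid mapping φ: V(G1) → V(G2): 0→6, 1→5, 2→4, 3→3, 4→2, 5→0, 6→1

Verify φ preserves adjacency — for each edge of G1, its image is an edge of G2:
  (0,1) → (φ(0),φ(1)) = (5,6) ∈ E(G2) ✓
  (0,2) → (φ(0),φ(2)) = (4,6) ∈ E(G2) ✓
  (0,3) → (φ(0),φ(3)) = (3,6) ∈ E(G2) ✓
  (1,4) → (φ(1),φ(4)) = (2,5) ∈ E(G2) ✓
  (2,4) → (φ(2),φ(4)) = (2,4) ∈ E(G2) ✓
  (2,5) → (φ(2),φ(5)) = (0,4) ∈ E(G2) ✓
  (2,6) → (φ(2),φ(6)) = (1,4) ∈ E(G2) ✓
  (4,6) → (φ(4),φ(6)) = (1,2) ∈ E(G2) ✓
All 8 edges of G1 map to edges of G2, and |E(G1)| = |E(G2)| = 8, so φ is a bijection on edges as well as vertices. Hence G1 ≅ G2.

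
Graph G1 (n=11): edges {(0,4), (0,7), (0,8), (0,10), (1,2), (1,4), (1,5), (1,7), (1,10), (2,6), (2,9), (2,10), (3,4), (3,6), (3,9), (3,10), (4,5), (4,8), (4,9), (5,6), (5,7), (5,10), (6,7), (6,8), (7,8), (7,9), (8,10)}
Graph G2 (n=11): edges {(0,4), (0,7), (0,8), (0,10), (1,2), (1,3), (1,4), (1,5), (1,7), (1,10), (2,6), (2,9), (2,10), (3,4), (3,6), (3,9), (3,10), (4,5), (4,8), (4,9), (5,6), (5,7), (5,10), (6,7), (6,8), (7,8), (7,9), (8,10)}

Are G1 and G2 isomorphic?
No, not isomorphic

The graphs are NOT isomorphic.

Counting edges: G1 has 27 edge(s); G2 has 28 edge(s).
Edge count is an isomorphism invariant (a bijection on vertices induces a bijection on edges), so differing edge counts rule out isomorphism.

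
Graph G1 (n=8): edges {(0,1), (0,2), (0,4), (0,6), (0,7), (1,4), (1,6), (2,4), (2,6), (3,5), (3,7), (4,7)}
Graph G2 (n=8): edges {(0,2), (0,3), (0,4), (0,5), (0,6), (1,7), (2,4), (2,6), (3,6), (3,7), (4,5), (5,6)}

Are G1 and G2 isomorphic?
Yes, isomorphic

The graphs are isomorphic.
One valid mapping φ: V(G1) → V(G2): 0→0, 1→2, 2→5, 3→7, 4→6, 5→1, 6→4, 7→3

Verify φ preserves adjacency — for each edge of G1, its image is an edge of G2:
  (0,1) → (φ(0),φ(1)) = (0,2) ∈ E(G2) ✓
  (0,2) → (φ(0),φ(2)) = (0,5) ∈ E(G2) ✓
  (0,4) → (φ(0),φ(4)) = (0,6) ∈ E(G2) ✓
  (0,6) → (φ(0),φ(6)) = (0,4) ∈ E(G2) ✓
  (0,7) → (φ(0),φ(7)) = (0,3) ∈ E(G2) ✓
  (1,4) → (φ(1),φ(4)) = (2,6) ∈ E(G2) ✓
  (1,6) → (φ(1),φ(6)) = (2,4) ∈ E(G2) ✓
  (2,4) → (φ(2),φ(4)) = (5,6) ∈ E(G2) ✓
  (2,6) → (φ(2),φ(6)) = (4,5) ∈ E(G2) ✓
  (3,5) → (φ(3),φ(5)) = (1,7) ∈ E(G2) ✓
  (3,7) → (φ(3),φ(7)) = (3,7) ∈ E(G2) ✓
  (4,7) → (φ(4),φ(7)) = (3,6) ∈ E(G2) ✓
All 12 edges of G1 map to edges of G2, and |E(G1)| = |E(G2)| = 12, so φ is a bijection on edges as well as vertices. Hence G1 ≅ G2.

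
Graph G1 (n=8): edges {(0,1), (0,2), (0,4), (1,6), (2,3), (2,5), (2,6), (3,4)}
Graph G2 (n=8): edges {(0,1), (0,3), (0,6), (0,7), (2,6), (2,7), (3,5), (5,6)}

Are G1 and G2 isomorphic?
Yes, isomorphic

The graphs are isomorphic.
One valid mapping φ: V(G1) → V(G2): 0→6, 1→5, 2→0, 3→7, 4→2, 5→1, 6→3, 7→4

Verify φ preserves adjacency — for each edge of G1, its image is an edge of G2:
  (0,1) → (φ(0),φ(1)) = (5,6) ∈ E(G2) ✓
  (0,2) → (φ(0),φ(2)) = (0,6) ∈ E(G2) ✓
  (0,4) → (φ(0),φ(4)) = (2,6) ∈ E(G2) ✓
  (1,6) → (φ(1),φ(6)) = (3,5) ∈ E(G2) ✓
  (2,3) → (φ(2),φ(3)) = (0,7) ∈ E(G2) ✓
  (2,5) → (φ(2),φ(5)) = (0,1) ∈ E(G2) ✓
  (2,6) → (φ(2),φ(6)) = (0,3) ∈ E(G2) ✓
  (3,4) → (φ(3),φ(4)) = (2,7) ∈ E(G2) ✓
All 8 edges of G1 map to edges of G2, and |E(G1)| = |E(G2)| = 8, so φ is a bijection on edges as well as vertices. Hence G1 ≅ G2.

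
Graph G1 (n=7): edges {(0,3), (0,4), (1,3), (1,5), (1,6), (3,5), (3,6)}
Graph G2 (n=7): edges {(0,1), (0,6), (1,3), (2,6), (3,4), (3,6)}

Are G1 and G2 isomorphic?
No, not isomorphic

The graphs are NOT isomorphic.

Counting triangles (3-cliques): G1 has 2, G2 has 0.
Triangle count is an isomorphism invariant, so differing triangle counts rule out isomorphism.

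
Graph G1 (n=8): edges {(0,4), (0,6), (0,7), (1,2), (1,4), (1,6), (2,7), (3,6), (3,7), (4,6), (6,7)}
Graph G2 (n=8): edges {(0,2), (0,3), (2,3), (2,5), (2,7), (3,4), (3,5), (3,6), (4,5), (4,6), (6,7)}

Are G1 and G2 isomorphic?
Yes, isomorphic

The graphs are isomorphic.
One valid mapping φ: V(G1) → V(G2): 0→5, 1→6, 2→7, 3→0, 4→4, 5→1, 6→3, 7→2

Verify φ preserves adjacency — for each edge of G1, its image is an edge of G2:
  (0,4) → (φ(0),φ(4)) = (4,5) ∈ E(G2) ✓
  (0,6) → (φ(0),φ(6)) = (3,5) ∈ E(G2) ✓
  (0,7) → (φ(0),φ(7)) = (2,5) ∈ E(G2) ✓
  (1,2) → (φ(1),φ(2)) = (6,7) ∈ E(G2) ✓
  (1,4) → (φ(1),φ(4)) = (4,6) ∈ E(G2) ✓
  (1,6) → (φ(1),φ(6)) = (3,6) ∈ E(G2) ✓
  (2,7) → (φ(2),φ(7)) = (2,7) ∈ E(G2) ✓
  (3,6) → (φ(3),φ(6)) = (0,3) ∈ E(G2) ✓
  (3,7) → (φ(3),φ(7)) = (0,2) ∈ E(G2) ✓
  (4,6) → (φ(4),φ(6)) = (3,4) ∈ E(G2) ✓
  (6,7) → (φ(6),φ(7)) = (2,3) ∈ E(G2) ✓
All 11 edges of G1 map to edges of G2, and |E(G1)| = |E(G2)| = 11, so φ is a bijection on edges as well as vertices. Hence G1 ≅ G2.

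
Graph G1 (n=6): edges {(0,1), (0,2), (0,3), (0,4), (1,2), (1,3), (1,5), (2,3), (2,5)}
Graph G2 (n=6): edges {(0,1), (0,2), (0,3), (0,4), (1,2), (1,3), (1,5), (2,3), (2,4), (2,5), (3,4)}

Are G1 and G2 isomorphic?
No, not isomorphic

The graphs are NOT isomorphic.

Counting edges: G1 has 9 edge(s); G2 has 11 edge(s).
Edge count is an isomorphism invariant (a bijection on vertices induces a bijection on edges), so differing edge counts rule out isomorphism.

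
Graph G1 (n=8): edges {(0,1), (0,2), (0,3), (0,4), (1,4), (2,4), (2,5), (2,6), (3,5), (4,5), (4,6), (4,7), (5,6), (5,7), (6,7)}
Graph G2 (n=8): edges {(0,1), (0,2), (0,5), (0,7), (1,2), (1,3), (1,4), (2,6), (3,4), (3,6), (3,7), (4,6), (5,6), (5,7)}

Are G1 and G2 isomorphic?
No, not isomorphic

The graphs are NOT isomorphic.

Counting triangles (3-cliques): G1 has 9, G2 has 4.
Triangle count is an isomorphism invariant, so differing triangle counts rule out isomorphism.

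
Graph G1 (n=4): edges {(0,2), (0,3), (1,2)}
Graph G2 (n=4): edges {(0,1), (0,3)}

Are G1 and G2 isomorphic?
No, not isomorphic

The graphs are NOT isomorphic.

Connected components of G1: 1 component(s) with vertex sets [[0, 1, 2, 3]], sizes [4].
Connected components of G2: 2 component(s) with vertex sets [[2], [0, 1, 3]], sizes [1, 3].
The number of connected components (and the multiset of component sizes) is an isomorphism invariant — an isomorphism maps each component of G1 bijectively onto a component of G2. Since G1 has 1 component(s) and G2 has 2, they cannot be isomorphic.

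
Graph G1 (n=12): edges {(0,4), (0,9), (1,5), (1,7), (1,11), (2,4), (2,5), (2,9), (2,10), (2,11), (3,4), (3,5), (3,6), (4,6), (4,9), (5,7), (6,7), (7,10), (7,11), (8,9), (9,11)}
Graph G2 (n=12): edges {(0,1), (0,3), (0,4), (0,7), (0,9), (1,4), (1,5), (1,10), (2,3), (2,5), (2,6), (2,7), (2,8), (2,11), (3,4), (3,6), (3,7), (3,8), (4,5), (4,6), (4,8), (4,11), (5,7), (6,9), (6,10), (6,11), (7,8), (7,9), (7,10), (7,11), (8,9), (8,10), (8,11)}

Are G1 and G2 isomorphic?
No, not isomorphic

The graphs are NOT isomorphic.

Counting triangles (3-cliques): G1 has 6, G2 has 21.
Triangle count is an isomorphism invariant, so differing triangle counts rule out isomorphism.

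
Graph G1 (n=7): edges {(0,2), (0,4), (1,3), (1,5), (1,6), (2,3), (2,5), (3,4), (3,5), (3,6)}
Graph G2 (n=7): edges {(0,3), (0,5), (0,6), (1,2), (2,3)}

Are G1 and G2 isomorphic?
No, not isomorphic

The graphs are NOT isomorphic.

Connected components of G1: 1 component(s) with vertex sets [[0, 1, 2, 3, 4, 5, 6]], sizes [7].
Connected components of G2: 2 component(s) with vertex sets [[4], [0, 1, 2, 3, 5, 6]], sizes [1, 6].
The number of connected components (and the multiset of component sizes) is an isomorphism invariant — an isomorphism maps each component of G1 bijectively onto a component of G2. Since G1 has 1 component(s) and G2 has 2, they cannot be isomorphic.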